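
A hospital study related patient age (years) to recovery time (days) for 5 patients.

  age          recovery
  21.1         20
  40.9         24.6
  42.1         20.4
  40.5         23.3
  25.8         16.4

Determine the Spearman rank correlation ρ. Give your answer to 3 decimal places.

0.600

Rank age: 1, 4, 5, 3, 2
Rank recovery: 2, 5, 3, 4, 1
d = rank(age) − rank(recovery): -1, -1, 2, -1, 1; Σd² = 8
ρ = 1 − 6Σd² / [n(n²−1)] = 1 − 6×8 / (5×24) = 1 − 48/120 ≈ 0.600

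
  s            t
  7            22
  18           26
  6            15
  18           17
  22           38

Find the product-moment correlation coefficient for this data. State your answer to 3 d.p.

0.676

n = 5, Σs = 71, Σt = 118, Σs² = 1217, Σt² = 3118, Σst = 1854
nΣst − ΣsΣt = 9270 − 8378 = 892
nΣs² − (Σs)² = 6085 − 5041 = 1044; nΣt² − (Σt)² = 15590 − 13924 = 1666
r = 892 / √(1044 × 1666) = 892 / 1318.8268 ≈ 0.676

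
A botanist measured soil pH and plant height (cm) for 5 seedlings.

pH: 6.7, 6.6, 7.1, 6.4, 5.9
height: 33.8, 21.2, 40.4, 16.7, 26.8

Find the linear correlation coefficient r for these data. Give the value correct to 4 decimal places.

n = 5, Σx = 32.7, Σy = 138.9, Σx² = 214.63, Σy² = 4221.17, Σxy = 918.22
nΣxy − ΣxΣy = 4591.1 − 4542.03 = 49.07
nΣx² − (Σx)² = 1073.15 − 1069.29 = 3.86; nΣy² − (Σy)² = 21105.85 − 19293.21 = 1812.64
r = 49.07 / √(3.86 × 1812.64) = 49.07 / 83.6468 ≈ 0.5866

0.5866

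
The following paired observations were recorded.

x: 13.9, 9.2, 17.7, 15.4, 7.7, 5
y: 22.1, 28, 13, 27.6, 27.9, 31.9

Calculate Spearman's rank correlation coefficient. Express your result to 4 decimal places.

Rank x: 4, 3, 6, 5, 2, 1
Rank y: 2, 5, 1, 3, 4, 6
d = rank(x) − rank(y): 2, -2, 5, 2, -2, -5; Σd² = 66
ρ = 1 − 6Σd² / [n(n²−1)] = 1 − 6×66 / (6×35) = 1 − 396/210 ≈ -0.8857

-0.8857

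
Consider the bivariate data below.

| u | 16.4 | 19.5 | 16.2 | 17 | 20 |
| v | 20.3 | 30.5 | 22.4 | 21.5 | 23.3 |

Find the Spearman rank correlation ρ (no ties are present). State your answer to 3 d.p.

0.600

Rank u: 2, 4, 1, 3, 5
Rank v: 1, 5, 3, 2, 4
d = rank(u) − rank(v): 1, -1, -2, 1, 1; Σd² = 8
ρ = 1 − 6Σd² / [n(n²−1)] = 1 − 6×8 / (5×24) = 1 − 48/120 ≈ 0.600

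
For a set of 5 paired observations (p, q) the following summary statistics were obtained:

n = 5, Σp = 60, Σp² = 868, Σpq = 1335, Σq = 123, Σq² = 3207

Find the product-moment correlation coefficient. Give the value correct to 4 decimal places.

r = (nΣpq − ΣpΣq) / √[(nΣp² − (Σp)²)(nΣq² − (Σq)²)]
Numerator: 5×1335 − 60×123 = -705
Denominator: √[(4340 − 3600)(16035 − 15129)] = √[740 × 906] = 818.8040
r = -705 / 818.8040 ≈ -0.8610

-0.8610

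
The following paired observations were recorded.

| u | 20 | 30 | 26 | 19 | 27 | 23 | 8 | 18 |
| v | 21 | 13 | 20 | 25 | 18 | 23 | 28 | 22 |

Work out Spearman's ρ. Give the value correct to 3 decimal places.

Rank u: 4, 8, 6, 3, 7, 5, 1, 2
Rank v: 4, 1, 3, 7, 2, 6, 8, 5
d = rank(u) − rank(v): 0, 7, 3, -4, 5, -1, -7, -3; Σd² = 158
ρ = 1 − 6Σd² / [n(n²−1)] = 1 − 6×158 / (8×63) = 1 − 948/504 ≈ -0.881

-0.881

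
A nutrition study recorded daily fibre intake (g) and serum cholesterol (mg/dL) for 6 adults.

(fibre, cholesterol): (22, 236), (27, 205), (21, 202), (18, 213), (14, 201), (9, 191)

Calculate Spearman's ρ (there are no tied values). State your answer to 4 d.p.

0.7143

Rank fibre: 5, 6, 4, 3, 2, 1
Rank cholesterol: 6, 4, 3, 5, 2, 1
d = rank(fibre) − rank(cholesterol): -1, 2, 1, -2, 0, 0; Σd² = 10
ρ = 1 − 6Σd² / [n(n²−1)] = 1 − 6×10 / (6×35) = 1 − 60/210 ≈ 0.7143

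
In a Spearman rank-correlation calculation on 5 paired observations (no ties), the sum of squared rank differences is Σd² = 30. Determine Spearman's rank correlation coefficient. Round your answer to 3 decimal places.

-0.500

ρ = 1 − 6Σd² / [n(n²−1)] = 1 − 6×30 / (5×24)
  = 1 − 180/120 = 1 − 1.5000 ≈ -0.500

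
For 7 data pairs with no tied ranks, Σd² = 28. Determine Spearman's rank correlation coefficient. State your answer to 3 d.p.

0.500

ρ = 1 − 6Σd² / [n(n²−1)] = 1 − 6×28 / (7×48)
  = 1 − 168/336 = 1 − 0.5000 ≈ 0.500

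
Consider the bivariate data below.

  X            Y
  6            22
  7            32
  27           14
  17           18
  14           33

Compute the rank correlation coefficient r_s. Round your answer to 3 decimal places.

-0.600

Rank X: 1, 2, 5, 4, 3
Rank Y: 3, 4, 1, 2, 5
d = rank(X) − rank(Y): -2, -2, 4, 2, -2; Σd² = 32
ρ = 1 − 6Σd² / [n(n²−1)] = 1 − 6×32 / (5×24) = 1 − 192/120 ≈ -0.600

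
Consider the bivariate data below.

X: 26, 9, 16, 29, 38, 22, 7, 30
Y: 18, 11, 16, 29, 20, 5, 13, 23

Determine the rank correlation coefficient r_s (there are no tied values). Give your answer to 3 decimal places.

0.738

Rank X: 5, 2, 3, 6, 8, 4, 1, 7
Rank Y: 5, 2, 4, 8, 6, 1, 3, 7
d = rank(X) − rank(Y): 0, 0, -1, -2, 2, 3, -2, 0; Σd² = 22
ρ = 1 − 6Σd² / [n(n²−1)] = 1 − 6×22 / (8×63) = 1 − 132/504 ≈ 0.738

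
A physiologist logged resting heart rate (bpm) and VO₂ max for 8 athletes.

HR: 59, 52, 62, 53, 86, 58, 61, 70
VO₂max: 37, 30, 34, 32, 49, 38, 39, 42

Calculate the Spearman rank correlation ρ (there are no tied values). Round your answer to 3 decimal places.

0.833

Rank HR: 4, 1, 6, 2, 8, 3, 5, 7
Rank VO₂max: 4, 1, 3, 2, 8, 5, 6, 7
d = rank(HR) − rank(VO₂max): 0, 0, 3, 0, 0, -2, -1, 0; Σd² = 14
ρ = 1 − 6Σd² / [n(n²−1)] = 1 − 6×14 / (8×63) = 1 − 84/504 ≈ 0.833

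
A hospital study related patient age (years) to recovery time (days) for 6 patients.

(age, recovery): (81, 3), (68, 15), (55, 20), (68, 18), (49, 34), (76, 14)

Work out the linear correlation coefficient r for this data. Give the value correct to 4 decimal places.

-0.9193

n = 6, Σx = 397, Σy = 104, Σx² = 27011, Σy² = 2310, Σxy = 6317
nΣxy − ΣxΣy = 37902 − 41288 = -3386
nΣx² − (Σx)² = 162066 − 157609 = 4457; nΣy² − (Σy)² = 13860 − 10816 = 3044
r = -3386 / √(4457 × 3044) = -3386 / 3683.3555 ≈ -0.9193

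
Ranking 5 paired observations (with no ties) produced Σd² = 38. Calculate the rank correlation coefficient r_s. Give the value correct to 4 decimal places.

ρ = 1 − 6Σd² / [n(n²−1)] = 1 − 6×38 / (5×24)
  = 1 − 228/120 = 1 − 1.90000 ≈ -0.9000

-0.9000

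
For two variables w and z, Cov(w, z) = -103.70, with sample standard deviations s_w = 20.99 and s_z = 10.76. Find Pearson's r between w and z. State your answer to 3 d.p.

r = Cov(w,z) / (s_w · s_z) = -103.70 / (20.99 × 10.76)
  = -103.70 / 225.8524 ≈ -0.459

-0.459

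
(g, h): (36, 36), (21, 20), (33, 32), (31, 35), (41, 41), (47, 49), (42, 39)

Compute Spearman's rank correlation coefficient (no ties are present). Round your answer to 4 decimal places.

0.9286

Rank g: 4, 1, 3, 2, 5, 7, 6
Rank h: 4, 1, 2, 3, 6, 7, 5
d = rank(g) − rank(h): 0, 0, 1, -1, -1, 0, 1; Σd² = 4
ρ = 1 − 6Σd² / [n(n²−1)] = 1 − 6×4 / (7×48) = 1 − 24/336 ≈ 0.9286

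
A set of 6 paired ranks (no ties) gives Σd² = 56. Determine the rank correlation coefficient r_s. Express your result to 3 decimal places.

ρ = 1 − 6Σd² / [n(n²−1)] = 1 − 6×56 / (6×35)
  = 1 − 336/210 = 1 − 1.6000 ≈ -0.600

-0.600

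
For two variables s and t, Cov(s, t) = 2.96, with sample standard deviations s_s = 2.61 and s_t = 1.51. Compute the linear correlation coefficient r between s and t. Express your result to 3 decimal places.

r = Cov(s,t) / (s_s · s_t) = 2.96 / (2.61 × 1.51)
  = 2.96 / 3.9411 ≈ 0.751

0.751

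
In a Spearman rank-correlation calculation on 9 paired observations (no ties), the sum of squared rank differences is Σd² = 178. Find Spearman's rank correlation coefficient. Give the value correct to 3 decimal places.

ρ = 1 − 6Σd² / [n(n²−1)] = 1 − 6×178 / (9×80)
  = 1 − 1068/720 = 1 − 1.4833 ≈ -0.483

-0.483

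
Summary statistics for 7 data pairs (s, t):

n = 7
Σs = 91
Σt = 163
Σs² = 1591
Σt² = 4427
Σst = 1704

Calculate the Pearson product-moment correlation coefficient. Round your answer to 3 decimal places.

r = (nΣst − ΣsΣt) / √[(nΣs² − (Σs)²)(nΣt² − (Σt)²)]
Numerator: 7×1704 − 91×163 = -2905
Denominator: √[(11137 − 8281)(30989 − 26569)] = √[2856 × 4420] = 3552.9593
r = -2905 / 3552.9593 ≈ -0.818

-0.818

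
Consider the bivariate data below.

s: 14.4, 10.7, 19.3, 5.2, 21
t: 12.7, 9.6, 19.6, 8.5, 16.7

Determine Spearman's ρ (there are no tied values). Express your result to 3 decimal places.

0.900

Rank s: 3, 2, 4, 1, 5
Rank t: 3, 2, 5, 1, 4
d = rank(s) − rank(t): 0, 0, -1, 0, 1; Σd² = 2
ρ = 1 − 6Σd² / [n(n²−1)] = 1 − 6×2 / (5×24) = 1 − 12/120 ≈ 0.900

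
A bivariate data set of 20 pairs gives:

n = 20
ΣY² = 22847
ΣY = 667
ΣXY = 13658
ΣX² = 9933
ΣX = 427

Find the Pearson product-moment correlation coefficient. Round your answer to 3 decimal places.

-0.830

r = (nΣXY − ΣXΣY) / √[(nΣX² − (ΣX)²)(nΣY² − (ΣY)²)]
Numerator: 20×13658 − 427×667 = -11649
Denominator: √[(198660 − 182329)(456940 − 444889)] = √[16331 × 12051] = 14028.7163
r = -11649 / 14028.7163 ≈ -0.830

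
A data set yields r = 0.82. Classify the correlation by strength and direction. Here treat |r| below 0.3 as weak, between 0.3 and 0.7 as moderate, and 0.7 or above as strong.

strong positive

r = 0.82 > 0 so the relationship is positive.
|r| = 0.82, which falls in the strong range.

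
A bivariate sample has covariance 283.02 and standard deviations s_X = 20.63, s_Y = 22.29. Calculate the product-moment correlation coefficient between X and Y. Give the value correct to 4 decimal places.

0.6155

r = Cov(X,Y) / (s_X · s_Y) = 283.02 / (20.63 × 22.29)
  = 283.02 / 459.8427 ≈ 0.6155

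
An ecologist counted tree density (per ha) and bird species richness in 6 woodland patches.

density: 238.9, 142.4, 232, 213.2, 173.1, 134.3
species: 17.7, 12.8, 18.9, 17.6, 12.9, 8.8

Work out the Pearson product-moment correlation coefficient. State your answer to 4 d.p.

n = 6, Σx = 1133.9, Σy = 88.7, Σx² = 224629.31, Σy² = 1387.95, Σxy = 17603.2
nΣxy − ΣxΣy = 105619.2 − 100576.93 = 5042.27
nΣx² − (Σx)² = 1347775.86 − 1285729.21 = 62046.65; nΣy² − (Σy)² = 8327.7 − 7867.69 = 460.01
r = 5042.27 / √(62046.65 × 460.01) = 5042.27 / 5342.4788 ≈ 0.9438

0.9438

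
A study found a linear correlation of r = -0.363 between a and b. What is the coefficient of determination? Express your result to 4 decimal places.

0.1318

r² = (-0.363)² = 0.1318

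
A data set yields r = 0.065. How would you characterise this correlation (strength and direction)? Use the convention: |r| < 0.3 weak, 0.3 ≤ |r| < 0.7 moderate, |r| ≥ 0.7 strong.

weak positive

r = 0.065 > 0 so the relationship is positive.
|r| = 0.065, which falls in the weak range.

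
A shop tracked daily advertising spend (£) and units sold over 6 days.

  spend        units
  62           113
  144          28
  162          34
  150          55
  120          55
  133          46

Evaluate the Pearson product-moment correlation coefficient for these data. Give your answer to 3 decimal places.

n = 6, Σx = 771, Σy = 331, Σx² = 105413, Σy² = 22875, Σxy = 37514
nΣxy − ΣxΣy = 225084 − 255201 = -30117
nΣx² − (Σx)² = 632478 − 594441 = 38037; nΣy² − (Σy)² = 137250 − 109561 = 27689
r = -30117 / √(38037 × 27689) = -30117 / 32453.1430 ≈ -0.928

-0.928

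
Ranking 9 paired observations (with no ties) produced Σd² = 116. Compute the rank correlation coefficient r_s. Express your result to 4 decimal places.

ρ = 1 − 6Σd² / [n(n²−1)] = 1 − 6×116 / (9×80)
  = 1 − 696/720 = 1 − 0.96667 ≈ 0.0333

0.0333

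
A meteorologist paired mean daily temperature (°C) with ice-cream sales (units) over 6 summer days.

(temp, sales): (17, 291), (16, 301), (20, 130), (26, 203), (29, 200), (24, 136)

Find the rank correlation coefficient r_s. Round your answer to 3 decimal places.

-0.486

Rank temp: 2, 1, 3, 5, 6, 4
Rank sales: 5, 6, 1, 4, 3, 2
d = rank(temp) − rank(sales): -3, -5, 2, 1, 3, 2; Σd² = 52
ρ = 1 − 6Σd² / [n(n²−1)] = 1 − 6×52 / (6×35) = 1 − 312/210 ≈ -0.486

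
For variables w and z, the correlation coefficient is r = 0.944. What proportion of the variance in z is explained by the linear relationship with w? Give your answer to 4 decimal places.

r² = (0.944)² = 0.8911

0.8911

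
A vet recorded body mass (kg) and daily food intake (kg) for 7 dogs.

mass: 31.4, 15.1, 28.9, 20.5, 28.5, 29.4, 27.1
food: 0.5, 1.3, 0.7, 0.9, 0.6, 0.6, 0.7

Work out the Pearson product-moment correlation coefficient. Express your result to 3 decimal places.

n = 7, Σx = 180.9, Σy = 5.3, Σx² = 4880.45, Σy² = 4.45, Σxy = 127.72
nΣxy − ΣxΣy = 894.04 − 958.77 = -64.73
nΣx² − (Σx)² = 34163.15 − 32724.81 = 1438.34; nΣy² − (Σy)² = 31.15 − 28.09 = 3.06
r = -64.73 / √(1438.34 × 3.06) = -64.73 / 66.3424 ≈ -0.976

-0.976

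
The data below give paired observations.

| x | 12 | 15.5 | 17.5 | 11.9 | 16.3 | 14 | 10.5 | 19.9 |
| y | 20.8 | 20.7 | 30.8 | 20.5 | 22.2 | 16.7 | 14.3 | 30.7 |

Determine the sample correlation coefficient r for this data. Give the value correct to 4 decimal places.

n = 8, Σx = 117.6, Σy = 176.7, Σx² = 1800.06, Σy² = 4148.73, Σxy = 2710.14
nΣxy − ΣxΣy = 21681.12 − 20779.92 = 901.2
nΣx² − (Σx)² = 14400.48 − 13829.76 = 570.72; nΣy² − (Σy)² = 33189.84 − 31222.89 = 1966.95
r = 901.2 / √(570.72 × 1966.95) = 901.2 / 1059.5177 ≈ 0.8506

0.8506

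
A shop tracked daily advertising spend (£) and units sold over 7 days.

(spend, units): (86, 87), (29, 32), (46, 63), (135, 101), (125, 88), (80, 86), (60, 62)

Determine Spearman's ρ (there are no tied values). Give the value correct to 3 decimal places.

Rank spend: 5, 1, 2, 7, 6, 4, 3
Rank units: 5, 1, 3, 7, 6, 4, 2
d = rank(spend) − rank(units): 0, 0, -1, 0, 0, 0, 1; Σd² = 2
ρ = 1 − 6Σd² / [n(n²−1)] = 1 − 6×2 / (7×48) = 1 − 12/336 ≈ 0.964

0.964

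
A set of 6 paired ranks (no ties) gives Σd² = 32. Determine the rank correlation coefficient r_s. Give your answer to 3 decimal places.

ρ = 1 − 6Σd² / [n(n²−1)] = 1 − 6×32 / (6×35)
  = 1 − 192/210 = 1 − 0.9143 ≈ 0.086

0.086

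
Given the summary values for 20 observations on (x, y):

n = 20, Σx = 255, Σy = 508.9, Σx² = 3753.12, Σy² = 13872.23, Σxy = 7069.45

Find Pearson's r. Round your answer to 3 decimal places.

0.853

r = (nΣxy − ΣxΣy) / √[(nΣx² − (Σx)²)(nΣy² − (Σy)²)]
Numerator: 20×7069.45 − 255×508.9 = 11619.5
Denominator: √[(75062.4 − 65025)(277444.6 − 258979.21)] = √[10037.4 × 18465.39] = 13614.1289
r = 11619.5 / 13614.1289 ≈ 0.853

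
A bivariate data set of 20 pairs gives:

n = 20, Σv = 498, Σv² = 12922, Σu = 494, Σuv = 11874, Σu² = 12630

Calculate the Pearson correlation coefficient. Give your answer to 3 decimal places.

-0.902

r = (nΣuv − ΣuΣv) / √[(nΣu² − (Σu)²)(nΣv² − (Σv)²)]
Numerator: 20×11874 − 494×498 = -8532
Denominator: √[(252600 − 244036)(258440 − 248004)] = √[8564 × 10436] = 9453.7772
r = -8532 / 9453.7772 ≈ -0.902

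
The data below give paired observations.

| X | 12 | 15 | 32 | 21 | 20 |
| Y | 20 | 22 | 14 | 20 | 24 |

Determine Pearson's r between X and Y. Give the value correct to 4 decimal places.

-0.7163

n = 5, ΣX = 100, ΣY = 100, ΣX² = 2234, ΣY² = 2056, ΣXY = 1918
nΣXY − ΣXΣY = 9590 − 10000 = -410
nΣX² − (ΣX)² = 11170 − 10000 = 1170; nΣY² − (ΣY)² = 10280 − 10000 = 280
r = -410 / √(1170 × 280) = -410 / 572.3635 ≈ -0.7163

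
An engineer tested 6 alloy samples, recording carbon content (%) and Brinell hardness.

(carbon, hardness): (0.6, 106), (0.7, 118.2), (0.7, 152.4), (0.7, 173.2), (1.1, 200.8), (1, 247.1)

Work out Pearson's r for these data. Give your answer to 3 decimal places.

n = 6, Σx = 4.8, Σy = 997.7, Σx² = 4.04, Σy² = 179810.29, Σxy = 842.24
nΣxy − ΣxΣy = 5053.44 − 4788.96 = 264.48
nΣx² − (Σx)² = 24.24 − 23.04 = 1.2; nΣy² − (Σy)² = 1078861.74 − 995405.29 = 83456.45
r = 264.48 / √(1.2 × 83456.45) = 264.48 / 316.4613 ≈ 0.836

0.836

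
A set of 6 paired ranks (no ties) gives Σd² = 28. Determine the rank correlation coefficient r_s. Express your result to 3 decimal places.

0.200

ρ = 1 − 6Σd² / [n(n²−1)] = 1 − 6×28 / (6×35)
  = 1 − 168/210 = 1 − 0.8000 ≈ 0.200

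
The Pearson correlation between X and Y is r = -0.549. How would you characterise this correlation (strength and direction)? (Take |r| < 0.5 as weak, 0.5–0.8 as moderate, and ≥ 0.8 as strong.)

moderate negative

r = -0.549 < 0 so the relationship is negative.
|r| = 0.549, which falls in the moderate range.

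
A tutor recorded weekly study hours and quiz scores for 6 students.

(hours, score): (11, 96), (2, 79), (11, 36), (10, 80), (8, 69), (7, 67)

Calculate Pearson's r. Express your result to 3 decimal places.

n = 6, Σx = 49, Σy = 427, Σx² = 459, Σy² = 32403, Σxy = 3431
nΣxy − ΣxΣy = 20586 − 20923 = -337
nΣx² − (Σx)² = 2754 − 2401 = 353; nΣy² − (Σy)² = 194418 − 182329 = 12089
r = -337 / √(353 × 12089) = -337 / 2065.7727 ≈ -0.163

-0.163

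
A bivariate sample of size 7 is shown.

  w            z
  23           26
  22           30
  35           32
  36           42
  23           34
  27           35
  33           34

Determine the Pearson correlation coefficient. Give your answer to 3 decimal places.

0.638

n = 7, Σw = 199, Σz = 233, Σw² = 5881, Σz² = 7901, Σwz = 6739
nΣwz − ΣwΣz = 47173 − 46367 = 806
nΣw² − (Σw)² = 41167 − 39601 = 1566; nΣz² − (Σz)² = 55307 − 54289 = 1018
r = 806 / √(1566 × 1018) = 806 / 1262.6116 ≈ 0.638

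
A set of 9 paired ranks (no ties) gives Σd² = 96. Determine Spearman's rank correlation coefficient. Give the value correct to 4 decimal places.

0.2000

ρ = 1 − 6Σd² / [n(n²−1)] = 1 − 6×96 / (9×80)
  = 1 − 576/720 = 1 − 0.80000 ≈ 0.2000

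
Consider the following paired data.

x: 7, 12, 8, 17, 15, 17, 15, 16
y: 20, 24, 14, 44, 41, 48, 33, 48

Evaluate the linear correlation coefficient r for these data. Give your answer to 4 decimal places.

0.9327

n = 8, Σx = 107, Σy = 272, Σx² = 1541, Σy² = 10486, Σxy = 3982
nΣxy − ΣxΣy = 31856 − 29104 = 2752
nΣx² − (Σx)² = 12328 − 11449 = 879; nΣy² − (Σy)² = 83888 − 73984 = 9904
r = 2752 / √(879 × 9904) = 2752 / 2950.5281 ≈ 0.9327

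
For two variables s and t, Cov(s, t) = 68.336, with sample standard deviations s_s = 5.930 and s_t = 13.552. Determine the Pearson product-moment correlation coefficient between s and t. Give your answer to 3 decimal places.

0.850

r = Cov(s,t) / (s_s · s_t) = 68.336 / (5.930 × 13.552)
  = 68.336 / 80.3634 ≈ 0.850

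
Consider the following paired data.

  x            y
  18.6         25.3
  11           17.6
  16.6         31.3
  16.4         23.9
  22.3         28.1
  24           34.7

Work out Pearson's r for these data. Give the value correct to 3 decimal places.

0.823

n = 6, Σx = 108.9, Σy = 160.9, Σx² = 2084.77, Σy² = 4494.45, Σxy = 3035.15
nΣxy − ΣxΣy = 18210.9 − 17522.01 = 688.89
nΣx² − (Σx)² = 12508.62 − 11859.21 = 649.41; nΣy² − (Σy)² = 26966.7 − 25888.81 = 1077.89
r = 688.89 / √(649.41 × 1077.89) = 688.89 / 836.6556 ≈ 0.823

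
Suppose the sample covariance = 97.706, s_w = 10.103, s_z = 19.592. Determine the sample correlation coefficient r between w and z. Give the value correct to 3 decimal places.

r = Cov(w,z) / (s_w · s_z) = 97.706 / (10.103 × 19.592)
  = 97.706 / 197.9380 ≈ 0.494

0.494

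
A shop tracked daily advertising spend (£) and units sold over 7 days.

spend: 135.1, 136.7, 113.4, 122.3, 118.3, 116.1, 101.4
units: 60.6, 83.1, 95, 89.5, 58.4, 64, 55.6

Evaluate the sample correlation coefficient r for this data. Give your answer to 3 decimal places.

n = 7, Σx = 843.3, Σy = 506.2, Σx² = 102511.81, Σy² = 38211.14, Σxy = 61242.64
nΣxy − ΣxΣy = 428698.48 − 426878.46 = 1820.02
nΣx² − (Σx)² = 717582.67 − 711154.89 = 6427.78; nΣy² − (Σy)² = 267477.98 − 256238.44 = 11239.54
r = 1820.02 / √(6427.78 × 11239.54) = 1820.02 / 8499.7230 ≈ 0.214

0.214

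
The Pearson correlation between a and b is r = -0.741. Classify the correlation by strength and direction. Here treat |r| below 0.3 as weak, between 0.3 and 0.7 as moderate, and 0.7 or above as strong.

strong negative

r = -0.741 < 0 so the relationship is negative.
|r| = 0.741, which falls in the strong range.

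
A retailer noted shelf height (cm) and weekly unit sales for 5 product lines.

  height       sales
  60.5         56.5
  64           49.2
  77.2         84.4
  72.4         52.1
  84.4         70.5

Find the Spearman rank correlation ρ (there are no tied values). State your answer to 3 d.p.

Rank height: 1, 2, 4, 3, 5
Rank sales: 3, 1, 5, 2, 4
d = rank(height) − rank(sales): -2, 1, -1, 1, 1; Σd² = 8
ρ = 1 − 6Σd² / [n(n²−1)] = 1 − 6×8 / (5×24) = 1 − 48/120 ≈ 0.600

0.600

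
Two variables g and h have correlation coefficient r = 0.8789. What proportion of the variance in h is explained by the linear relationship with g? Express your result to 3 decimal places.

r² = (0.8789)² = 0.772

0.772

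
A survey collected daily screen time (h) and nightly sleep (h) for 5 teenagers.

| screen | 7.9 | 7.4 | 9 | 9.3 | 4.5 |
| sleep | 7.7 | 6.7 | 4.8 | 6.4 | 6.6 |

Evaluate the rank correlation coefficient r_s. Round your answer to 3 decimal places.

Rank screen: 3, 2, 4, 5, 1
Rank sleep: 5, 4, 1, 2, 3
d = rank(screen) − rank(sleep): -2, -2, 3, 3, -2; Σd² = 30
ρ = 1 − 6Σd² / [n(n²−1)] = 1 − 6×30 / (5×24) = 1 − 180/120 ≈ -0.500

-0.500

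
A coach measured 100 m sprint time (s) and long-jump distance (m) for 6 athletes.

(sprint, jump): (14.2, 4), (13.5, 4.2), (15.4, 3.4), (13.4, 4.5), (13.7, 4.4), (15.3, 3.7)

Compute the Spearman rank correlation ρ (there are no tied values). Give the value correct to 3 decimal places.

-0.943

Rank sprint: 4, 2, 6, 1, 3, 5
Rank jump: 3, 4, 1, 6, 5, 2
d = rank(sprint) − rank(jump): 1, -2, 5, -5, -2, 3; Σd² = 68
ρ = 1 − 6Σd² / [n(n²−1)] = 1 − 6×68 / (6×35) = 1 − 408/210 ≈ -0.943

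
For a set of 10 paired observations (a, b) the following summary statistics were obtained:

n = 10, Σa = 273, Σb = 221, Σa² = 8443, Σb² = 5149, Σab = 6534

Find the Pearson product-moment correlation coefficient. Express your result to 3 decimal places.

r = (nΣab − ΣaΣb) / √[(nΣa² − (Σa)²)(nΣb² − (Σb)²)]
Numerator: 10×6534 − 273×221 = 5007
Denominator: √[(84430 − 74529)(51490 − 48841)] = √[9901 × 2649] = 5121.3034
r = 5007 / 5121.3034 ≈ 0.978

0.978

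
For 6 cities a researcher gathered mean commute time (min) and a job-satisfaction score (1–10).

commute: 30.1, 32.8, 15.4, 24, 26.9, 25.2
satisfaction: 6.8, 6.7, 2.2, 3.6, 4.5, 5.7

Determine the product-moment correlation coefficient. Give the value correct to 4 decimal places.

0.9179

n = 6, Σx = 154.4, Σy = 29.5, Σx² = 4153.66, Σy² = 161.67, Σxy = 809.41
nΣxy − ΣxΣy = 4856.46 − 4554.8 = 301.66
nΣx² − (Σx)² = 24921.96 − 23839.36 = 1082.6; nΣy² − (Σy)² = 970.02 − 870.25 = 99.77
r = 301.66 / √(1082.6 × 99.77) = 301.66 / 328.6503 ≈ 0.9179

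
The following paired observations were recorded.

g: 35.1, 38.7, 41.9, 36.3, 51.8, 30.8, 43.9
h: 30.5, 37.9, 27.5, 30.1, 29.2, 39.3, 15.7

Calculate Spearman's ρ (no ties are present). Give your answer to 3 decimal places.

Rank g: 2, 4, 5, 3, 7, 1, 6
Rank h: 5, 6, 2, 4, 3, 7, 1
d = rank(g) − rank(h): -3, -2, 3, -1, 4, -6, 5; Σd² = 100
ρ = 1 − 6Σd² / [n(n²−1)] = 1 − 6×100 / (7×48) = 1 − 600/336 ≈ -0.786

-0.786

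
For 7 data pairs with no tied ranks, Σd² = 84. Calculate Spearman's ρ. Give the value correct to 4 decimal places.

-0.5000

ρ = 1 − 6Σd² / [n(n²−1)] = 1 − 6×84 / (7×48)
  = 1 − 504/336 = 1 − 1.50000 ≈ -0.5000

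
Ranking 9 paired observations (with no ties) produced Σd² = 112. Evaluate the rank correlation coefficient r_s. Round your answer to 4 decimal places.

ρ = 1 − 6Σd² / [n(n²−1)] = 1 − 6×112 / (9×80)
  = 1 − 672/720 = 1 − 0.93333 ≈ 0.0667

0.0667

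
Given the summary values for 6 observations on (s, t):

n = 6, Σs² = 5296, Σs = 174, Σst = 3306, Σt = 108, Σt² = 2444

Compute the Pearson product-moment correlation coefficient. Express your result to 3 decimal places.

0.492

r = (nΣst − ΣsΣt) / √[(nΣs² − (Σs)²)(nΣt² − (Σt)²)]
Numerator: 6×3306 − 174×108 = 1044
Denominator: √[(31776 − 30276)(14664 − 11664)] = √[1500 × 3000] = 2121.3203
r = 1044 / 2121.3203 ≈ 0.492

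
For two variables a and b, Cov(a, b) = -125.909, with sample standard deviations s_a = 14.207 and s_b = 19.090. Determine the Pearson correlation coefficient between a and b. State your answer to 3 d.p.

-0.464

r = Cov(a,b) / (s_a · s_b) = -125.909 / (14.207 × 19.090)
  = -125.909 / 271.2116 ≈ -0.464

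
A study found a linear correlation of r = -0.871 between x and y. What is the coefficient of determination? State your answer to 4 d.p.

r² = (-0.871)² = 0.7586

0.7586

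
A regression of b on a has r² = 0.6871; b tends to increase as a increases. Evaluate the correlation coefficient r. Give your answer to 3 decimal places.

|r| = √0.6871 = 0.829
The association is positive, so r = 0.829.

0.829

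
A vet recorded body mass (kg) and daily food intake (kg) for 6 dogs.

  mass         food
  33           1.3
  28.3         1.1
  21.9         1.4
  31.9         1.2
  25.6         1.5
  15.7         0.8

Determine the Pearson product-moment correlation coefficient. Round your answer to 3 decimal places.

n = 6, Σx = 156.4, Σy = 7.3, Σx² = 4288.96, Σy² = 9.19, Σxy = 193.93
nΣxy − ΣxΣy = 1163.58 − 1141.72 = 21.86
nΣx² − (Σx)² = 25733.76 − 24460.96 = 1272.8; nΣy² − (Σy)² = 55.14 − 53.29 = 1.85
r = 21.86 / √(1272.8 × 1.85) = 21.86 / 48.5250 ≈ 0.450

0.450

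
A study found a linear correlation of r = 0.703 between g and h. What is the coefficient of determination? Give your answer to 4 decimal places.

r² = (0.703)² = 0.4942

0.4942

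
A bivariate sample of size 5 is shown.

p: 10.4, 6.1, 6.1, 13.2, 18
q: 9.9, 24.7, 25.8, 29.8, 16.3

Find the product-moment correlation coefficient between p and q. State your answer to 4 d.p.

-0.2965

n = 5, Σp = 53.8, Σq = 106.5, Σp² = 680.82, Σq² = 2527.47, Σpq = 1097.77
nΣpq − ΣpΣq = 5488.85 − 5729.7 = -240.85
nΣp² − (Σp)² = 3404.1 − 2894.44 = 509.66; nΣq² − (Σq)² = 12637.35 − 11342.25 = 1295.1
r = -240.85 / √(509.66 × 1295.1) = -240.85 / 812.4412 ≈ -0.2965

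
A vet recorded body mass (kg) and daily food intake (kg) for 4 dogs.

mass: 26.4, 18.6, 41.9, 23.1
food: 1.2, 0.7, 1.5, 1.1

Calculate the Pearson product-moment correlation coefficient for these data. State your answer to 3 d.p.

0.918

n = 4, Σx = 110, Σy = 4.5, Σx² = 3332.14, Σy² = 5.39, Σxy = 132.96
nΣxy − ΣxΣy = 531.84 − 495 = 36.84
nΣx² − (Σx)² = 13328.56 − 12100 = 1228.56; nΣy² − (Σy)² = 21.56 − 20.25 = 1.31
r = 36.84 / √(1228.56 × 1.31) = 36.84 / 40.1175 ≈ 0.918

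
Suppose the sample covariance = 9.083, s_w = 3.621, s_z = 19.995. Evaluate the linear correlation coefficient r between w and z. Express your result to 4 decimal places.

0.1255

r = Cov(w,z) / (s_w · s_z) = 9.083 / (3.621 × 19.995)
  = 9.083 / 72.4019 ≈ 0.1255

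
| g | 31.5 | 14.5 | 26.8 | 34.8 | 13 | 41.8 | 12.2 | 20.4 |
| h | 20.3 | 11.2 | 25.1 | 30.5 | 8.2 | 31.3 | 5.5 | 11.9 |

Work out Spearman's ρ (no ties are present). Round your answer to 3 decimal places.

Rank g: 6, 3, 5, 7, 2, 8, 1, 4
Rank h: 5, 3, 6, 7, 2, 8, 1, 4
d = rank(g) − rank(h): 1, 0, -1, 0, 0, 0, 0, 0; Σd² = 2
ρ = 1 − 6Σd² / [n(n²−1)] = 1 − 6×2 / (8×63) = 1 − 12/504 ≈ 0.976

0.976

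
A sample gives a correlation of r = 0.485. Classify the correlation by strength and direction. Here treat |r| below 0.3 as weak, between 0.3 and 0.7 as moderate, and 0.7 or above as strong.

r = 0.485 > 0 so the relationship is positive.
|r| = 0.485, which falls in the moderate range.

moderate positive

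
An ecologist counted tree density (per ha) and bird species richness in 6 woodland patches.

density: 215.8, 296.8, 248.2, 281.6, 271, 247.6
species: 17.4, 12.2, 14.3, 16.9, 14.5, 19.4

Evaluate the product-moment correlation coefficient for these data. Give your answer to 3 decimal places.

-0.588

n = 6, Σx = 1561, Σy = 94.7, Σx² = 410308.44, Σy² = 1528.31, Σxy = 24417.12
nΣxy − ΣxΣy = 146502.72 − 147826.7 = -1323.98
nΣx² − (Σx)² = 2461850.64 − 2436721 = 25129.64; nΣy² − (Σy)² = 9169.86 − 8968.09 = 201.77
r = -1323.98 / √(25129.64 × 201.77) = -1323.98 / 2251.7565 ≈ -0.588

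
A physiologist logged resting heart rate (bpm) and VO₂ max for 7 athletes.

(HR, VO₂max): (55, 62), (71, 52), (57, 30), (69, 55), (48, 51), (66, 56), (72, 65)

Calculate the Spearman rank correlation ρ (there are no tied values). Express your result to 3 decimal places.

Rank HR: 2, 6, 3, 5, 1, 4, 7
Rank VO₂max: 6, 3, 1, 4, 2, 5, 7
d = rank(HR) − rank(VO₂max): -4, 3, 2, 1, -1, -1, 0; Σd² = 32
ρ = 1 − 6Σd² / [n(n²−1)] = 1 − 6×32 / (7×48) = 1 − 192/336 ≈ 0.429

0.429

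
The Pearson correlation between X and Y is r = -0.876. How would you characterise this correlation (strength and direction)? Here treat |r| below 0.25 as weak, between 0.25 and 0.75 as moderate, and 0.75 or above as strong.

strong negative

r = -0.876 < 0 so the relationship is negative.
|r| = 0.876, which falls in the strong range.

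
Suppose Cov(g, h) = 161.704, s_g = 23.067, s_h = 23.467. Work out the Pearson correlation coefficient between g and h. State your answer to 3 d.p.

0.299

r = Cov(g,h) / (s_g · s_h) = 161.704 / (23.067 × 23.467)
  = 161.704 / 541.3133 ≈ 0.299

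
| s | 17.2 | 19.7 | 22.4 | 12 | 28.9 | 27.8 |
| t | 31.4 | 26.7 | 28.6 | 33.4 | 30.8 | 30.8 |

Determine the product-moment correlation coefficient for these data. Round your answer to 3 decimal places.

n = 6, Σs = 128, Σt = 181.7, Σs² = 2937.74, Σt² = 5529.65, Σst = 3853.87
nΣst − ΣsΣt = 23123.22 − 23257.6 = -134.38
nΣs² − (Σs)² = 17626.44 − 16384 = 1242.44; nΣt² − (Σt)² = 33177.9 − 33014.89 = 163.01
r = -134.38 / √(1242.44 × 163.01) = -134.38 / 450.0335 ≈ -0.299

-0.299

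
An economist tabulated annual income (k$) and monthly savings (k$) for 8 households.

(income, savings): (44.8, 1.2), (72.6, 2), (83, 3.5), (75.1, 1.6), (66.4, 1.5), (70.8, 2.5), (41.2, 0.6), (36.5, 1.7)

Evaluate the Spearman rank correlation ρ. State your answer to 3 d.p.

0.619

Rank income: 3, 6, 8, 7, 4, 5, 2, 1
Rank savings: 2, 6, 8, 4, 3, 7, 1, 5
d = rank(income) − rank(savings): 1, 0, 0, 3, 1, -2, 1, -4; Σd² = 32
ρ = 1 − 6Σd² / [n(n²−1)] = 1 − 6×32 / (8×63) = 1 − 192/504 ≈ 0.619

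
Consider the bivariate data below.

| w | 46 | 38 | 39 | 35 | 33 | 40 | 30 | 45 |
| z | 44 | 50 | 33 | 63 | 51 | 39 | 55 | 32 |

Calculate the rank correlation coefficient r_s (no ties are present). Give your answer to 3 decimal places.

Rank w: 8, 4, 5, 3, 2, 6, 1, 7
Rank z: 4, 5, 2, 8, 6, 3, 7, 1
d = rank(w) − rank(z): 4, -1, 3, -5, -4, 3, -6, 6; Σd² = 148
ρ = 1 − 6Σd² / [n(n²−1)] = 1 − 6×148 / (8×63) = 1 − 888/504 ≈ -0.762

-0.762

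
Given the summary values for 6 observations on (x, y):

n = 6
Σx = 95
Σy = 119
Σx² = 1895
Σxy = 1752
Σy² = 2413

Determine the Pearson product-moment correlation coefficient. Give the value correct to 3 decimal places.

r = (nΣxy − ΣxΣy) / √[(nΣx² − (Σx)²)(nΣy² − (Σy)²)]
Numerator: 6×1752 − 95×119 = -793
Denominator: √[(11370 − 9025)(14478 − 14161)] = √[2345 × 317] = 862.1862
r = -793 / 862.1862 ≈ -0.920

-0.920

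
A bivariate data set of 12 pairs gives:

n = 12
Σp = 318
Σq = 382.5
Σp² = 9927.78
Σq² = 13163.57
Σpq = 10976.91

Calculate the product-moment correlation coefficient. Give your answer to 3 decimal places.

0.696

r = (nΣpq − ΣpΣq) / √[(nΣp² − (Σp)²)(nΣq² − (Σq)²)]
Numerator: 12×10976.91 − 318×382.5 = 10087.92
Denominator: √[(119133.36 − 101124)(157962.84 − 146306.25)] = √[18009.36 × 11656.59] = 14488.8828
r = 10087.92 / 14488.8828 ≈ 0.696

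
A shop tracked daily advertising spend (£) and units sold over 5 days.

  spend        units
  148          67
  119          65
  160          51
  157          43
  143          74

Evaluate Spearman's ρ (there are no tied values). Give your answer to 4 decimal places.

Rank spend: 3, 1, 5, 4, 2
Rank units: 4, 3, 2, 1, 5
d = rank(spend) − rank(units): -1, -2, 3, 3, -3; Σd² = 32
ρ = 1 − 6Σd² / [n(n²−1)] = 1 − 6×32 / (5×24) = 1 − 192/120 ≈ -0.6000

-0.6000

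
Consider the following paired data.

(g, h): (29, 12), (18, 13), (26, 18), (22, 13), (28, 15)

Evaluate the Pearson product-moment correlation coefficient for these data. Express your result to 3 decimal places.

0.216

n = 5, Σg = 123, Σh = 71, Σg² = 3109, Σh² = 1031, Σgh = 1756
nΣgh − ΣgΣh = 8780 − 8733 = 47
nΣg² − (Σg)² = 15545 − 15129 = 416; nΣh² − (Σh)² = 5155 − 5041 = 114
r = 47 / √(416 × 114) = 47 / 217.7705 ≈ 0.216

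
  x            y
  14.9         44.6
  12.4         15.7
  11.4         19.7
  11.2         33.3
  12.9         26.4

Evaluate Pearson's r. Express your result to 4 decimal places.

0.6268

n = 5, Σx = 62.8, Σy = 139.7, Σx² = 797.58, Σy² = 4429.59, Σxy = 1797.32
nΣxy − ΣxΣy = 8986.6 − 8773.16 = 213.44
nΣx² − (Σx)² = 3987.9 − 3943.84 = 44.06; nΣy² − (Σy)² = 22147.95 − 19516.09 = 2631.86
r = 213.44 / √(44.06 × 2631.86) = 213.44 / 340.5286 ≈ 0.6268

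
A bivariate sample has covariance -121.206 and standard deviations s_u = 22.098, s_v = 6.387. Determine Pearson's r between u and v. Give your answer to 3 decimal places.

-0.859

r = Cov(u,v) / (s_u · s_v) = -121.206 / (22.098 × 6.387)
  = -121.206 / 141.1399 ≈ -0.859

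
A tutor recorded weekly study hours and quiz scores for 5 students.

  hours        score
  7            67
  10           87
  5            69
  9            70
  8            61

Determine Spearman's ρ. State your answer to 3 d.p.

0.600

Rank hours: 2, 5, 1, 4, 3
Rank score: 2, 5, 3, 4, 1
d = rank(hours) − rank(score): 0, 0, -2, 0, 2; Σd² = 8
ρ = 1 − 6Σd² / [n(n²−1)] = 1 − 6×8 / (5×24) = 1 − 48/120 ≈ 0.600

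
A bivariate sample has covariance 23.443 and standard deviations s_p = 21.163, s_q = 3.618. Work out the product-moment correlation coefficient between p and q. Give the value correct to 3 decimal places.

0.306

r = Cov(p,q) / (s_p · s_q) = 23.443 / (21.163 × 3.618)
  = 23.443 / 76.5677 ≈ 0.306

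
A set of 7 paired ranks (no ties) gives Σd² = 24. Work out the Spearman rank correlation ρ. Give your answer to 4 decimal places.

ρ = 1 − 6Σd² / [n(n²−1)] = 1 − 6×24 / (7×48)
  = 1 − 144/336 = 1 − 0.42857 ≈ 0.5714

0.5714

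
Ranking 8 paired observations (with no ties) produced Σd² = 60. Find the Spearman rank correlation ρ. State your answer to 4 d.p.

0.2857

ρ = 1 − 6Σd² / [n(n²−1)] = 1 − 6×60 / (8×63)
  = 1 − 360/504 = 1 − 0.71429 ≈ 0.2857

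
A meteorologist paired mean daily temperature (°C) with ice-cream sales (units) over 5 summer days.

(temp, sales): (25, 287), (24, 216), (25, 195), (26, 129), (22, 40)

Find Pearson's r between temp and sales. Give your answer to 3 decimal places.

0.552

n = 5, Σx = 122, Σy = 867, Σx² = 2986, Σy² = 185291, Σxy = 21468
nΣxy − ΣxΣy = 107340 − 105774 = 1566
nΣx² − (Σx)² = 14930 − 14884 = 46; nΣy² − (Σy)² = 926455 − 751689 = 174766
r = 1566 / √(46 × 174766) = 1566 / 2835.3547 ≈ 0.552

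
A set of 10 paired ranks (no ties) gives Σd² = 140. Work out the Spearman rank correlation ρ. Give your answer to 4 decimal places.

ρ = 1 − 6Σd² / [n(n²−1)] = 1 − 6×140 / (10×99)
  = 1 − 840/990 = 1 − 0.84848 ≈ 0.1515

0.1515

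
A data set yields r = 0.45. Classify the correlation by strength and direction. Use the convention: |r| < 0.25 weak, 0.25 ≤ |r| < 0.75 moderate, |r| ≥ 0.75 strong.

r = 0.45 > 0 so the relationship is positive.
|r| = 0.45, which falls in the moderate range.

moderate positive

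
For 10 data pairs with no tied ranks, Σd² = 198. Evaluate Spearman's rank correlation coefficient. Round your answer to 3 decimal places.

ρ = 1 − 6Σd² / [n(n²−1)] = 1 − 6×198 / (10×99)
  = 1 − 1188/990 = 1 − 1.2000 ≈ -0.200

-0.200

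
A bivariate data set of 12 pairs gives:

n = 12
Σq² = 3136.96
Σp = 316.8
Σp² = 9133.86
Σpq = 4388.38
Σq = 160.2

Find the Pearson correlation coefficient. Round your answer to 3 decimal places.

r = (nΣpq − ΣpΣq) / √[(nΣp² − (Σp)²)(nΣq² − (Σq)²)]
Numerator: 12×4388.38 − 316.8×160.2 = 1909.2
Denominator: √[(109606.32 − 100362.24)(37643.52 − 25664.04)] = √[9244.08 × 11979.48] = 10523.2729
r = 1909.2 / 10523.2729 ≈ 0.181

0.181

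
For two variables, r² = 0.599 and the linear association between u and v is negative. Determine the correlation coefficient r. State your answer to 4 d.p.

-0.7740

|r| = √0.599 = 0.7740
The association is negative, so r = −0.7740.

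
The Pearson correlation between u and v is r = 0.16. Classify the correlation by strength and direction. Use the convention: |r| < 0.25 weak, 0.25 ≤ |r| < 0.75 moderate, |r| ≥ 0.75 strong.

r = 0.16 > 0 so the relationship is positive.
|r| = 0.16, which falls in the weak range.

weak positive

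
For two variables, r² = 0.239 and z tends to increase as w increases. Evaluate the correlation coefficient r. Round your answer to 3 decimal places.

|r| = √0.239 = 0.489
The association is positive, so r = 0.489.

0.489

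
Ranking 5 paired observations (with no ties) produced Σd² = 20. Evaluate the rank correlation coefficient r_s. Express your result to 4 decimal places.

0.0000

ρ = 1 − 6Σd² / [n(n²−1)] = 1 − 6×20 / (5×24)
  = 1 − 120/120 = 1 − 1.00000 ≈ 0.0000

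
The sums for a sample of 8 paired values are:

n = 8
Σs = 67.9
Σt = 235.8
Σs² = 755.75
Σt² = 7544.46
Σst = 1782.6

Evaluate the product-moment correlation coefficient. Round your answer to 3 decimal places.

r = (nΣst − ΣsΣt) / √[(nΣs² − (Σs)²)(nΣt² − (Σt)²)]
Numerator: 8×1782.6 − 67.9×235.8 = -1750.02
Denominator: √[(6046 − 4610.41)(60355.68 − 55601.64)] = √[1435.59 × 4754.04] = 2612.4418
r = -1750.02 / 2612.4418 ≈ -0.670

-0.670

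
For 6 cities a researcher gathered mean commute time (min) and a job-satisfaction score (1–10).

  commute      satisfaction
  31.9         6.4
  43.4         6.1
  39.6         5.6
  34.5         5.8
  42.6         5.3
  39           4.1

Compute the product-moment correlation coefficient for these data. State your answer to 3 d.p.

-0.308

n = 6, Σx = 231, Σy = 33.3, Σx² = 8995.34, Σy² = 188.07, Σxy = 1276.44
nΣxy − ΣxΣy = 7658.64 − 7692.3 = -33.66
nΣx² − (Σx)² = 53972.04 − 53361 = 611.04; nΣy² − (Σy)² = 1128.42 − 1108.89 = 19.53
r = -33.66 / √(611.04 × 19.53) = -33.66 / 109.2411 ≈ -0.308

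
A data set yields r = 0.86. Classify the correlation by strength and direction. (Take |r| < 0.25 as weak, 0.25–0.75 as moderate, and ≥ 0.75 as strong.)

strong positive

r = 0.86 > 0 so the relationship is positive.
|r| = 0.86, which falls in the strong range.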